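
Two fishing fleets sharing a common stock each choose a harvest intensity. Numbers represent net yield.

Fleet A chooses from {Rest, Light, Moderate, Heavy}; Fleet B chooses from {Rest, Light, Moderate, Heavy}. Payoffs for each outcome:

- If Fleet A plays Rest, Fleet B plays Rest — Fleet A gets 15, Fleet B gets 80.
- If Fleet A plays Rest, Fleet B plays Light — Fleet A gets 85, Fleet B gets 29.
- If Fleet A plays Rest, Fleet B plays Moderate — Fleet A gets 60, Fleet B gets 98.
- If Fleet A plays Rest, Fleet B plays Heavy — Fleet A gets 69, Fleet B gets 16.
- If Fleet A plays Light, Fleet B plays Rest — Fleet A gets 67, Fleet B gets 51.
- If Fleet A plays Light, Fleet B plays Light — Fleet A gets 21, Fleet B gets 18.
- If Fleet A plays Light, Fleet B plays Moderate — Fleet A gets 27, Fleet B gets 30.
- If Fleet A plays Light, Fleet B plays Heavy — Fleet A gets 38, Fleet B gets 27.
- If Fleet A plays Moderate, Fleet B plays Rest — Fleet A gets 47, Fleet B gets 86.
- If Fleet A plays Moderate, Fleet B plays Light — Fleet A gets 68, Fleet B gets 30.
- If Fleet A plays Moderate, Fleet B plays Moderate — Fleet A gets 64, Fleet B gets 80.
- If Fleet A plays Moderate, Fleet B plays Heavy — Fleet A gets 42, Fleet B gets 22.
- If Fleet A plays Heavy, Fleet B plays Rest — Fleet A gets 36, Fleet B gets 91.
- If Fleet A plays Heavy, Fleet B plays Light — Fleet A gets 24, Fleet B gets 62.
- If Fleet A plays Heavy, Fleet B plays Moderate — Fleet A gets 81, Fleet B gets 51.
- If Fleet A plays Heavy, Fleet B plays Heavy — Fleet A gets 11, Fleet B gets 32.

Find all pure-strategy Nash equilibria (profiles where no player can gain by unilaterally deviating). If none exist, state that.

Mark each player's best response to every combination of opponents' strategies; a profile where every player is best-responding is a pure Nash equilibrium.
Fleet A against Rest: payoffs 15, 67, 47, 36 → best response Light.
Fleet A against Light: payoffs 85, 21, 68, 24 → best response Rest.
Fleet A against Moderate: payoffs 60, 27, 64, 81 → best response Heavy.
Fleet A against Heavy: payoffs 69, 38, 42, 11 → best response Rest.
Fleet B against Rest: payoffs 80, 29, 98, 16 → best response Moderate.
Fleet B against Light: payoffs 51, 18, 30, 27 → best response Rest.
Fleet B against Moderate: payoffs 86, 30, 80, 22 → best response Rest.
Fleet B against Heavy: payoffs 91, 62, 51, 32 → best response Rest.
Mutual best responses: (Light, Rest).

Pure NE: (Light, Rest)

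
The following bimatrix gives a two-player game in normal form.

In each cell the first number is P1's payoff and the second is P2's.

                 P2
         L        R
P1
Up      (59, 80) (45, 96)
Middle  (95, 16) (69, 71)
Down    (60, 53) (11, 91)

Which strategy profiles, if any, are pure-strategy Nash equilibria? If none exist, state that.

Pure NE: (Middle, R)

For each player, find the best response to each opponent profile; mutual best responses are the pure NE.
P1 against L: payoffs 59, 95, 60 → best response Middle.
P1 against R: payoffs 45, 69, 11 → best response Middle.
P2 against Up: payoffs 80, 96 → best response R.
P2 against Middle: payoffs 16, 71 → best response R.
P2 against Down: payoffs 53, 91 → best response R.
Mutual best responses: (Middle, R).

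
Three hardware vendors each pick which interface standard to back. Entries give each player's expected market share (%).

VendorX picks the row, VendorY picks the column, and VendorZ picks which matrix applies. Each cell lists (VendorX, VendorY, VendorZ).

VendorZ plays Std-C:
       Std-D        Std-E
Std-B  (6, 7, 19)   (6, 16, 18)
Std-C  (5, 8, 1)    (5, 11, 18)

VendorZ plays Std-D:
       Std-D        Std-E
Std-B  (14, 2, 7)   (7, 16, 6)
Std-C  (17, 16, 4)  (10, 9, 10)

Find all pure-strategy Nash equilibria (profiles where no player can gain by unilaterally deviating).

(Std-B, Std-D, Std-C): VendorY can switch to Std-E (7 → 16). Not NE.
(Std-B, Std-D, Std-D): VendorX can switch to Std-C (14 → 17). Not NE.
(Std-B, Std-E, Std-C): VendorX gets 6, best alternative 5; VendorY gets 16, best alternative 7; VendorZ gets 18, best alternative 6. No profitable deviation — NE.
(Std-B, Std-E, Std-D): VendorX can switch to Std-C (7 → 10). Not NE.
(Std-C, Std-D, Std-C): VendorX can switch to Std-B (5 → 6). Not NE.
(Std-C, Std-D, Std-D): VendorX gets 17, best alternative 14; VendorY gets 16, best alternative 9; VendorZ gets 4, best alternative 1. No profitable deviation — NE.
(Std-C, Std-E, Std-C): VendorX can switch to Std-B (5 → 6). Not NE.
(Std-C, Std-E, Std-D): VendorY can switch to Std-D (9 → 16). Not NE.

(Std-B, Std-E, Std-C) and (Std-C, Std-D, Std-D)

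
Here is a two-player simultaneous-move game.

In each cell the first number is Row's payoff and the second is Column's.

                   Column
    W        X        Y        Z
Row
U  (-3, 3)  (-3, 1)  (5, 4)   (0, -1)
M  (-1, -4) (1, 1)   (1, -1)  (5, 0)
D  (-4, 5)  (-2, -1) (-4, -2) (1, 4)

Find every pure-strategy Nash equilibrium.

The pure Nash equilibria are (U, Y) and (M, X).

(U, W): Row can switch to M (-3 → -1). Not NE.
(U, X): Row can switch to M (-3 → 1). Not NE.
(U, Y): Row gets 5, best alternative 1; Column gets 4, best alternative 3. No profitable deviation — NE.
(U, Z): Row can switch to M (0 → 5). Not NE.
(M, W): Column can switch to X (-4 → 1). Not NE.
(M, X): Row gets 1, best alternative -2; Column gets 1, best alternative 0. No profitable deviation — NE.
(M, Y): Row can switch to U (1 → 5). Not NE.
(M, Z): Column can switch to X (0 → 1). Not NE.
(D, W): Row can switch to U (-4 → -3). Not NE.
(D, X): Row can switch to M (-2 → 1). Not NE.
(The remaining 2 profiles each have a profitable deviation by the same check.)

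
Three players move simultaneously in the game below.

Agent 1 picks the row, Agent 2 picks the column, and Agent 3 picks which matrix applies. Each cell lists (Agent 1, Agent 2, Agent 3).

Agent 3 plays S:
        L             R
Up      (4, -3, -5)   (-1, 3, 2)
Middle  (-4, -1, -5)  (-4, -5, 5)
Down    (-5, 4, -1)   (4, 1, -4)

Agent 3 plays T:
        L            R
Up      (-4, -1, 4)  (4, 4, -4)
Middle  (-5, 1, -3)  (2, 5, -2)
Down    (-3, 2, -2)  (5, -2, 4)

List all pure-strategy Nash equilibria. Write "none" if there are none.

none

Agent 1 against (L, S): payoffs 4, -4, -5 → best response Up.
Agent 1 against (L, T): payoffs -4, -5, -3 → best response Down.
Agent 1 against (R, S): payoffs -1, -4, 4 → best response Down.
Agent 1 against (R, T): payoffs 4, 2, 5 → best response Down.
Agent 2 against (Up, S): payoffs -3, 3 → best response R.
Agent 2 against (Up, T): payoffs -1, 4 → best response R.
Agent 2 against (Middle, S): payoffs -1, -5 → best response L.
Agent 2 against (Middle, T): payoffs 1, 5 → best response R.
Agent 2 against (Down, S): payoffs 4, 1 → best response L.
Agent 2 against (Down, T): payoffs 2, -2 → best response L.
Agent 3 against (Up, L): payoffs -5, 4 → best response T.
Agent 3 against (Up, R): payoffs 2, -4 → best response S.
Agent 3 against (Middle, L): payoffs -5, -3 → best response T.
Agent 3 against (Middle, R): payoffs 5, -2 → best response S.
Agent 3 against (Down, L): payoffs -1, -2 → best response S.
Agent 3 against (Down, R): payoffs -4, 4 → best response T.
No profile is a mutual best response for all players.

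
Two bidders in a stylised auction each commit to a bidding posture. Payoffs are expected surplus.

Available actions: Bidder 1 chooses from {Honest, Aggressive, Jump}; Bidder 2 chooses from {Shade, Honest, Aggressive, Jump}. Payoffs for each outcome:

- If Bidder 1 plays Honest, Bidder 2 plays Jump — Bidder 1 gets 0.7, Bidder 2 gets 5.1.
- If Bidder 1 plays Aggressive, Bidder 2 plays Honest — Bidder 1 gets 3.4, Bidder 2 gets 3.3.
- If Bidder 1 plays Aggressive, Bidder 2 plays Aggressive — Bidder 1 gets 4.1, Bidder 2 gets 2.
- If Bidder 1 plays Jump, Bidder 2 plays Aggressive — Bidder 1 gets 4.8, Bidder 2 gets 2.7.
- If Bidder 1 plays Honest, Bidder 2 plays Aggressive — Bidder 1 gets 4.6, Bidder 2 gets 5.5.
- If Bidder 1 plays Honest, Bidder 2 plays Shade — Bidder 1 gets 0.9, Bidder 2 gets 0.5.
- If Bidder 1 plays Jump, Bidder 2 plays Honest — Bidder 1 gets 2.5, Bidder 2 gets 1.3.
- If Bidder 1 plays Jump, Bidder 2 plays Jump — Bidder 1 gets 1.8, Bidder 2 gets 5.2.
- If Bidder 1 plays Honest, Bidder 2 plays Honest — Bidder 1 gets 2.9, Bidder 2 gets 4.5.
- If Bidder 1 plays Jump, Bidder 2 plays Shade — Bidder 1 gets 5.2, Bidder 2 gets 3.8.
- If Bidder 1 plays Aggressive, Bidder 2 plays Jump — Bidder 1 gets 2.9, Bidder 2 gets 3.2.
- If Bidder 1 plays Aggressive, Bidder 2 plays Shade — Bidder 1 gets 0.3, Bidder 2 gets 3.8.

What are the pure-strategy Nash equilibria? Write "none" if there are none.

Bidder 1 against Shade: payoffs 0.9, 0.3, 5.2 → best response Jump.
Bidder 1 against Honest: payoffs 2.9, 3.4, 2.5 → best response Aggressive.
Bidder 1 against Aggressive: payoffs 4.6, 4.1, 4.8 → best response Jump.
Bidder 1 against Jump: payoffs 0.7, 2.9, 1.8 → best response Aggressive.
Bidder 2 against Honest: payoffs 0.5, 4.5, 5.5, 5.1 → best response Aggressive.
Bidder 2 against Aggressive: payoffs 3.8, 3.3, 2, 3.2 → best response Shade.
Bidder 2 against Jump: payoffs 3.8, 1.3, 2.7, 5.2 → best response Jump.
No profile is a mutual best response for all players.

No pure-strategy Nash equilibrium.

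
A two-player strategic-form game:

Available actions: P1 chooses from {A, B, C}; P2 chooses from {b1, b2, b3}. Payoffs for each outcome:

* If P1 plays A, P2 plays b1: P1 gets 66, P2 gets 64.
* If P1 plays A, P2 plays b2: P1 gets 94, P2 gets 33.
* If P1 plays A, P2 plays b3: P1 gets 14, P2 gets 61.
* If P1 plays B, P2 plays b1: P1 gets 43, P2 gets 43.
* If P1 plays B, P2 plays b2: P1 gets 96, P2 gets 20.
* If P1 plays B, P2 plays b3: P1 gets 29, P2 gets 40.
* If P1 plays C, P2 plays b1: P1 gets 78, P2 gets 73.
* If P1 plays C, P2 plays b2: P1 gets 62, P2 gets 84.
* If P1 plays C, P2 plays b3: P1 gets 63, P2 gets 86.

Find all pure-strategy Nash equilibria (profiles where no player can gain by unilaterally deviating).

(C, b3)

For each player, find the best response to each opponent profile; mutual best responses are the pure NE.
P1 against b1: payoffs 66, 43, 78 → best response C.
P1 against b2: payoffs 94, 96, 62 → best response B.
P1 against b3: payoffs 14, 29, 63 → best response C.
P2 against A: payoffs 64, 33, 61 → best response b1.
P2 against B: payoffs 43, 20, 40 → best response b1.
P2 against C: payoffs 73, 84, 86 → best response b3.
Mutual best responses: (C, b3).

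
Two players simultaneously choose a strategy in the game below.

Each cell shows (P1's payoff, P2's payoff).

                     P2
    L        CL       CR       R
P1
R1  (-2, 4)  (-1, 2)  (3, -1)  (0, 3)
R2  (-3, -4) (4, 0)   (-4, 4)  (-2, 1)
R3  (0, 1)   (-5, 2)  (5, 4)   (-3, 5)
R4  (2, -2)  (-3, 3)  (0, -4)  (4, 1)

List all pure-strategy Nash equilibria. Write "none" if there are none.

(R1, L): P1 can switch to R3 (-2 → 0). Not NE.
(R1, CL): P1 can switch to R2 (-1 → 4). Not NE.
(R1, CR): P1 can switch to R3 (3 → 5). Not NE.
(R1, R): P1 can switch to R4 (0 → 4). Not NE.
(R2, L): P1 can switch to R1 (-3 → -2). Not NE.
(R2, CL): P2 can switch to CR (0 → 4). Not NE.
(R2, CR): P1 can switch to R1 (-4 → 3). Not NE.
(R2, R): P1 can switch to R1 (-2 → 0). Not NE.
(The remaining 8 profiles each have a profitable deviation by the same check.)

none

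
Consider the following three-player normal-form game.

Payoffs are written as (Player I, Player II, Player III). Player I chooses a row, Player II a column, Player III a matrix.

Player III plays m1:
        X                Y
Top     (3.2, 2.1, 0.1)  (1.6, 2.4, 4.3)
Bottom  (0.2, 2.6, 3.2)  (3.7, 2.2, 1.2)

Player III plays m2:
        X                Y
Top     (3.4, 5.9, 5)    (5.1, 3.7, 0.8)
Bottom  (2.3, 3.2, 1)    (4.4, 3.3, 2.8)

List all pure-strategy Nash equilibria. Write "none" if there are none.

For each strategy profile, look for a profitable unilateral deviation.
(Top, X, m1): Player II can switch to Y (2.1 → 2.4). Not NE.
(Top, X, m2): Player I gets 3.4, best alternative 2.3; Player II gets 5.9, best alternative 3.7; Player III gets 5, best alternative 0.1. No profitable deviation — NE.
(Top, Y, m1): Player I can switch to Bottom (1.6 → 3.7). Not NE.
(Top, Y, m2): Player II can switch to X (3.7 → 5.9). Not NE.
(Bottom, X, m1): Player I can switch to Top (0.2 → 3.2). Not NE.
(Bottom, X, m2): Player I can switch to Top (2.3 → 3.4). Not NE.
(Bottom, Y, m1): Player II can switch to X (2.2 → 2.6). Not NE.
(The remaining 1 profile has a profitable deviation by the same check.)

The unique pure-strategy Nash equilibrium is (Top, X, m2).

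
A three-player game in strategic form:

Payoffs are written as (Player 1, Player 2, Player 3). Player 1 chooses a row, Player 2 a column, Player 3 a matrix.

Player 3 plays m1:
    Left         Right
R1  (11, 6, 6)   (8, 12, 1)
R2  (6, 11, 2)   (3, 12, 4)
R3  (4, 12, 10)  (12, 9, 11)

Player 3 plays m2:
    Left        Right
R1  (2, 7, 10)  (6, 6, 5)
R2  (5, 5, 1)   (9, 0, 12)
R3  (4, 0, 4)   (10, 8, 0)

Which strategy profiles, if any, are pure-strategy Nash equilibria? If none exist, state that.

Check each profile: it is a Nash equilibrium iff no player can strictly gain by switching unilaterally.
(R1, Left, m1): Player 2 can switch to Right (6 → 12). Not NE.
(R1, Left, m2): Player 1 can switch to R2 (2 → 5). Not NE.
(R1, Right, m1): Player 1 can switch to R3 (8 → 12). Not NE.
(R1, Right, m2): Player 1 can switch to R2 (6 → 9). Not NE.
(R2, Left, m1): Player 1 can switch to R1 (6 → 11). Not NE.
(R2, Left, m2): Player 3 can switch to m1 (1 → 2). Not NE.
(R2, Right, m1): Player 1 can switch to R1 (3 → 8). Not NE.
(R2, Right, m2): Player 1 can switch to R3 (9 → 10). Not NE.
(R3, Left, m1): Player 1 can switch to R1 (4 → 11). Not NE.
(R3, Left, m2): Player 1 can switch to R2 (4 → 5). Not NE.
(R3, Right, m1): Player 2 can switch to Left (9 → 12). Not NE.
(R3, Right, m2): Player 3 can switch to m1 (0 → 11). Not NE.

No pure-strategy Nash equilibrium.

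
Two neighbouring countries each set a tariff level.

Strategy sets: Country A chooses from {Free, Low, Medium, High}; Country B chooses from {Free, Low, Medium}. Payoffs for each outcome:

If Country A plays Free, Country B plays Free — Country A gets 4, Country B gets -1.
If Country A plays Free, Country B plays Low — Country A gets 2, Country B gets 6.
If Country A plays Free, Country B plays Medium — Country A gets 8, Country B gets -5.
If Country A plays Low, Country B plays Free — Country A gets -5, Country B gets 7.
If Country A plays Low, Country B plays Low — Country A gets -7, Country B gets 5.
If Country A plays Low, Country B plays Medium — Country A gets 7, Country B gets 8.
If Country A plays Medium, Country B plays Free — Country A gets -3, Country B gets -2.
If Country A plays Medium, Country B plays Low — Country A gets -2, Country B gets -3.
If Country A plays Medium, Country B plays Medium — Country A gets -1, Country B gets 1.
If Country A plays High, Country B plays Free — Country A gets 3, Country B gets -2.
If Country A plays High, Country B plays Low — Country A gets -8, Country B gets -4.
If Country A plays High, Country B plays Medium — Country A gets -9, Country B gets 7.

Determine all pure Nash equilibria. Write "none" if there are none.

(Free, Low)

Country A against Free: payoffs 4, -5, -3, 3 → best response Free.
Country A against Low: payoffs 2, -7, -2, -8 → best response Free.
Country A against Medium: payoffs 8, 7, -1, -9 → best response Free.
Country B against Free: payoffs -1, 6, -5 → best response Low.
Country B against Low: payoffs 7, 5, 8 → best response Medium.
Country B against Medium: payoffs -2, -3, 1 → best response Medium.
Country B against High: payoffs -2, -4, 7 → best response Medium.
Mutual best responses: (Free, Low).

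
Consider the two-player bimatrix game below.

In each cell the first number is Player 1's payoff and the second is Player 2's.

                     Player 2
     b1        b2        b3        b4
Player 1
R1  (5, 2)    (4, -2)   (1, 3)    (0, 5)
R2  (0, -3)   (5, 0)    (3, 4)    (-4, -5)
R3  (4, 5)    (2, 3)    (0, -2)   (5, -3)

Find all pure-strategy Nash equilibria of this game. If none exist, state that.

Mark each player's best response to every combination of opponents' strategies; a profile where every player is best-responding is a pure Nash equilibrium.
Player 1 against b1: payoffs 5, 0, 4 → best response R1.
Player 1 against b2: payoffs 4, 5, 2 → best response R2.
Player 1 against b3: payoffs 1, 3, 0 → best response R2.
Player 1 against b4: payoffs 0, -4, 5 → best response R3.
Player 2 against R1: payoffs 2, -2, 3, 5 → best response b4.
Player 2 against R2: payoffs -3, 0, 4, -5 → best response b3.
Player 2 against R3: payoffs 5, 3, -2, -3 → best response b1.
Mutual best responses: (R2, b3).

Pure NE: (R2, b3)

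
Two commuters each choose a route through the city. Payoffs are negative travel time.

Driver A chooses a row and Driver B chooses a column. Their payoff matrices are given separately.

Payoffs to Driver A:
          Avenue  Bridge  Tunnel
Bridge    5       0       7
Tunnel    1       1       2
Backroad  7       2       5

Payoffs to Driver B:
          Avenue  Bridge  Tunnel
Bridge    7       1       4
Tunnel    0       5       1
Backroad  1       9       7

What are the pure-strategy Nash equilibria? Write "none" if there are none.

The unique pure-strategy Nash equilibrium is (Backroad, Bridge).

Driver A against Avenue: payoffs 5, 1, 7 → best response Backroad.
Driver A against Bridge: payoffs 0, 1, 2 → best response Backroad.
Driver A against Tunnel: payoffs 7, 2, 5 → best response Bridge.
Driver B against Bridge: payoffs 7, 1, 4 → best response Avenue.
Driver B against Tunnel: payoffs 0, 5, 1 → best response Bridge.
Driver B against Backroad: payoffs 1, 9, 7 → best response Bridge.
Mutual best responses: (Backroad, Bridge).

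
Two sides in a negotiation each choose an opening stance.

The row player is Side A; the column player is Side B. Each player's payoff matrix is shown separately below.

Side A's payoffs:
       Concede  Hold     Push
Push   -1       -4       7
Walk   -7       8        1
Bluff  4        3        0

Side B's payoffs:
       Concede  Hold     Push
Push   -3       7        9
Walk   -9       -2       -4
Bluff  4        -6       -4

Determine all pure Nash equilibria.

Pure-strategy Nash equilibria: (Push, Push) and (Walk, Hold) and (Bluff, Concede)

For each player, find the best response to each opponent profile; mutual best responses are the pure NE.
Side A against Concede: payoffs -1, -7, 4 → best response Bluff.
Side A against Hold: payoffs -4, 8, 3 → best response Walk.
Side A against Push: payoffs 7, 1, 0 → best response Push.
Side B against Push: payoffs -3, 7, 9 → best response Push.
Side B against Walk: payoffs -9, -2, -4 → best response Hold.
Side B against Bluff: payoffs 4, -6, -4 → best response Concede.
Mutual best responses: (Push, Push); (Walk, Hold); (Bluff, Concede).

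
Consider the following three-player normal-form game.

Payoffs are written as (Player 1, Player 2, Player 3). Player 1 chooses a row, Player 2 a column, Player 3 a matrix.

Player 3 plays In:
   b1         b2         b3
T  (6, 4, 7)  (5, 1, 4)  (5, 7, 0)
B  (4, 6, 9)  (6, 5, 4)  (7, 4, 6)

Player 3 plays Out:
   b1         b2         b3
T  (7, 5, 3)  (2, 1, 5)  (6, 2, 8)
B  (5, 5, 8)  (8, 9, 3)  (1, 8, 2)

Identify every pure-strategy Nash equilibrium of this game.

No pure-strategy Nash equilibrium.

Player 1 against (b1, In): payoffs 6, 4 → best response T.
Player 1 against (b1, Out): payoffs 7, 5 → best response T.
Player 1 against (b2, In): payoffs 5, 6 → best response B.
Player 1 against (b2, Out): payoffs 2, 8 → best response B.
Player 1 against (b3, In): payoffs 5, 7 → best response B.
Player 1 against (b3, Out): payoffs 6, 1 → best response T.
Player 2 against (T, In): payoffs 4, 1, 7 → best response b3.
Player 2 against (T, Out): payoffs 5, 1, 2 → best response b1.
Player 2 against (B, In): payoffs 6, 5, 4 → best response b1.
Player 2 against (B, Out): payoffs 5, 9, 8 → best response b2.
Player 3 against (T, b1): payoffs 7, 3 → best response In.
Player 3 against (T, b2): payoffs 4, 5 → best response Out.
Player 3 against (T, b3): payoffs 0, 8 → best response Out.
Player 3 against (B, b1): payoffs 9, 8 → best response In.
Player 3 against (B, b2): payoffs 4, 3 → best response In.
Player 3 against (B, b3): payoffs 6, 2 → best response In.
No profile is a mutual best response for all players.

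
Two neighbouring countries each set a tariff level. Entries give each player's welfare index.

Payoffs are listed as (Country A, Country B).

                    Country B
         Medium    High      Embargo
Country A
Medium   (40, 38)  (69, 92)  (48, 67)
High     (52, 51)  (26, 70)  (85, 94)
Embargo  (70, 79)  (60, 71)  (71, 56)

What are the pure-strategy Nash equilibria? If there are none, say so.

For each player, find the best response to each opponent profile; mutual best responses are the pure NE.
Country A against Medium: payoffs 40, 52, 70 → best response Embargo.
Country A against High: payoffs 69, 26, 60 → best response Medium.
Country A against Embargo: payoffs 48, 85, 71 → best response High.
Country B against Medium: payoffs 38, 92, 67 → best response High.
Country B against High: payoffs 51, 70, 94 → best response Embargo.
Country B against Embargo: payoffs 79, 71, 56 → best response Medium.
Mutual best responses: (Medium, High); (High, Embargo); (Embargo, Medium).

Pure-strategy Nash equilibria: (Medium, High); (High, Embargo); (Embargo, Medium)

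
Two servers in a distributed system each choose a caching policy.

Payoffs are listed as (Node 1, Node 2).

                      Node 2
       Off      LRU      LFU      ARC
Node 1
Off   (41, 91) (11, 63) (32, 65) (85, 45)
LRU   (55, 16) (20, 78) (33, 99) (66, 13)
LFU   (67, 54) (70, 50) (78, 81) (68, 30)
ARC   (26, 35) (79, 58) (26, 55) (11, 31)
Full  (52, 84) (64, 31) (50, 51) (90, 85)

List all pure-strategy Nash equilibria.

Mark each player's best response to every combination of opponents' strategies; a profile where every player is best-responding is a pure Nash equilibrium.
Node 1 against Off: payoffs 41, 55, 67, 26, 52 → best response LFU.
Node 1 against LRU: payoffs 11, 20, 70, 79, 64 → best response ARC.
Node 1 against LFU: payoffs 32, 33, 78, 26, 50 → best response LFU.
Node 1 against ARC: payoffs 85, 66, 68, 11, 90 → best response Full.
Node 2 against Off: payoffs 91, 63, 65, 45 → best response Off.
Node 2 against LRU: payoffs 16, 78, 99, 13 → best response LFU.
Node 2 against LFU: payoffs 54, 50, 81, 30 → best response LFU.
Node 2 against ARC: payoffs 35, 58, 55, 31 → best response LRU.
Node 2 against Full: payoffs 84, 31, 51, 85 → best response ARC.
Mutual best responses: (LFU, LFU); (ARC, LRU); (Full, ARC).

The pure Nash equilibria are (LFU, LFU) and (ARC, LRU) and (Full, ARC).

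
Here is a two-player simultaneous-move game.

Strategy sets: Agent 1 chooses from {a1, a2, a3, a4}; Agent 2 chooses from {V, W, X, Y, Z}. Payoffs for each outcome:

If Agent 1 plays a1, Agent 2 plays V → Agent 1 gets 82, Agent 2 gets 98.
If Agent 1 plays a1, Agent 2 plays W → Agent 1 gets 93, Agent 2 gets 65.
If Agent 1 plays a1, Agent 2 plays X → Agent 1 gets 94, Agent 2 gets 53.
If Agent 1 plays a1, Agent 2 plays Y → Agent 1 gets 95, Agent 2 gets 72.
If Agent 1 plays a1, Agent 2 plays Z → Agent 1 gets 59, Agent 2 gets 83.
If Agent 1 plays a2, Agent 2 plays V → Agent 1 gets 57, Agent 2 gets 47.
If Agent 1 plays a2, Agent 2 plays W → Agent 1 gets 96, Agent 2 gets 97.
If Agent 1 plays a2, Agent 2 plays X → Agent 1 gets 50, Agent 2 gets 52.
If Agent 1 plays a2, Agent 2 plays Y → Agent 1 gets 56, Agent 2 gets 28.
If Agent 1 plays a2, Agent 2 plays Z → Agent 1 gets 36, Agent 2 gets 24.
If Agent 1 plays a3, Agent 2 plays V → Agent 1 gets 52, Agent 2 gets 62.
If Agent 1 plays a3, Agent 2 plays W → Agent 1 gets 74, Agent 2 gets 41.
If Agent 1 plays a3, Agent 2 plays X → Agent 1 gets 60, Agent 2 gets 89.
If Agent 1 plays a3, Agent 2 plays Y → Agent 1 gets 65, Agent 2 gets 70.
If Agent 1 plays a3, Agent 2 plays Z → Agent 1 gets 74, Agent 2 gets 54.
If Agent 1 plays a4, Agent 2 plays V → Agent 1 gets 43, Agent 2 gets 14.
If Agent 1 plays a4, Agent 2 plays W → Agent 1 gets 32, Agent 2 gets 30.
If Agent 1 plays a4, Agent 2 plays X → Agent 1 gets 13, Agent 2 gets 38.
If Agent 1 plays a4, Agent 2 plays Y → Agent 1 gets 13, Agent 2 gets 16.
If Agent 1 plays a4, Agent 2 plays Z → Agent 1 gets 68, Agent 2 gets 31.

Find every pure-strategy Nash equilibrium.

(a1, V), (a2, W)

Check each profile: it is a Nash equilibrium iff no player can strictly gain by switching unilaterally.
(a1, V): Agent 1 gets 82, best alternative 57; Agent 2 gets 98, best alternative 83. No profitable deviation — NE.
(a1, W): Agent 1 can switch to a2 (93 → 96). Not NE.
(a1, X): Agent 2 can switch to V (53 → 98). Not NE.
(a1, Y): Agent 2 can switch to V (72 → 98). Not NE.
(a1, Z): Agent 1 can switch to a3 (59 → 74). Not NE.
(a2, V): Agent 1 can switch to a1 (57 → 82). Not NE.
(a2, W): Agent 1 gets 96, best alternative 93; Agent 2 gets 97, best alternative 52. No profitable deviation — NE.
(a2, X): Agent 1 can switch to a1 (50 → 94). Not NE.
(a2, Y): Agent 1 can switch to a1 (56 → 95). Not NE.
(a2, Z): Agent 1 can switch to a1 (36 → 59). Not NE.
(a3, V): Agent 1 can switch to a1 (52 → 82). Not NE.
(a3, W): Agent 1 can switch to a1 (74 → 93). Not NE.
(The remaining 8 profiles each have a profitable deviation by the same check.)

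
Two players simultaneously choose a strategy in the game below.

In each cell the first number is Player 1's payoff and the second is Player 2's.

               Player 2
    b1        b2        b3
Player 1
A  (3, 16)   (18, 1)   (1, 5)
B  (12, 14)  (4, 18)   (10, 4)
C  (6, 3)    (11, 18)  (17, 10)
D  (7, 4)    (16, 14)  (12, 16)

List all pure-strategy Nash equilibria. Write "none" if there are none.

(A, b1): Player 1 can switch to B (3 → 12). Not NE.
(A, b2): Player 2 can switch to b1 (1 → 16). Not NE.
(A, b3): Player 1 can switch to B (1 → 10). Not NE.
(B, b1): Player 2 can switch to b2 (14 → 18). Not NE.
(B, b2): Player 1 can switch to A (4 → 18). Not NE.
(B, b3): Player 1 can switch to C (10 → 17). Not NE.
(C, b1): Player 1 can switch to B (6 → 12). Not NE.
(C, b2): Player 1 can switch to A (11 → 18). Not NE.
(The remaining 4 profiles each have a profitable deviation by the same check.)

No pure-strategy Nash equilibrium.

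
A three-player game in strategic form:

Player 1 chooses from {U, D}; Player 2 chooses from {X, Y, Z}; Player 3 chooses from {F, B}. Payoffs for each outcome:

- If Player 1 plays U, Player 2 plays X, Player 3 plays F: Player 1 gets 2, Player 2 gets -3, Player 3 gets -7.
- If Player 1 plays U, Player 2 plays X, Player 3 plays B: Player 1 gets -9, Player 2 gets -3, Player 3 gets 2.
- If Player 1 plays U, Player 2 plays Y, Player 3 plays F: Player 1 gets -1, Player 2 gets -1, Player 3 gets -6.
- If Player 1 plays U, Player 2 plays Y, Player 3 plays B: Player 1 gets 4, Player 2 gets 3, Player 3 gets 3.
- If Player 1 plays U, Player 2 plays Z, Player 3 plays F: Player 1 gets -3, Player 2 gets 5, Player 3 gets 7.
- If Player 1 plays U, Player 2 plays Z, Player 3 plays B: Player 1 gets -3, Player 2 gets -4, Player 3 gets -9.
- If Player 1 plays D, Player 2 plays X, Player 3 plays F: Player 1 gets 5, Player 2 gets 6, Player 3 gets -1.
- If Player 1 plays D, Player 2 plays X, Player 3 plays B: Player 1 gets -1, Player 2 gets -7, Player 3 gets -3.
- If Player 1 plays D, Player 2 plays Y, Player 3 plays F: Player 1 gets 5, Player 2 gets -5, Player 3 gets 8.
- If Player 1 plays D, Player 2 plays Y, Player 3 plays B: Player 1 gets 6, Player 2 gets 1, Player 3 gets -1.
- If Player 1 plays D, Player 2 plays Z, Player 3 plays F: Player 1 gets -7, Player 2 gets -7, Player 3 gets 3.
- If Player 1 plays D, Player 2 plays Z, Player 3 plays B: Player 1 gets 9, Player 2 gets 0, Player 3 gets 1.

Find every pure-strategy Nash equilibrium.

Pure-strategy Nash equilibria: (U, Z, F); (D, X, F)

For each strategy profile, look for a profitable unilateral deviation.
(U, X, F): Player 1 can switch to D (2 → 5). Not NE.
(U, X, B): Player 1 can switch to D (-9 → -1). Not NE.
(U, Y, F): Player 1 can switch to D (-1 → 5). Not NE.
(U, Y, B): Player 1 can switch to D (4 → 6). Not NE.
(U, Z, F): Player 1 gets -3, best alternative -7; Player 2 gets 5, best alternative -1; Player 3 gets 7, best alternative -9. No profitable deviation — NE.
(U, Z, B): Player 1 can switch to D (-3 → 9). Not NE.
(D, X, F): Player 1 gets 5, best alternative 2; Player 2 gets 6, best alternative -5; Player 3 gets -1, best alternative -3. No profitable deviation — NE.
(D, X, B): Player 2 can switch to Y (-7 → 1). Not NE.
(D, Y, F): Player 2 can switch to X (-5 → 6). Not NE.
(D, Y, B): Player 3 can switch to F (-1 → 8). Not NE.
(D, Z, F): Player 1 can switch to U (-7 → -3). Not NE.
(D, Z, B): Player 2 can switch to Y (0 → 1). Not NE.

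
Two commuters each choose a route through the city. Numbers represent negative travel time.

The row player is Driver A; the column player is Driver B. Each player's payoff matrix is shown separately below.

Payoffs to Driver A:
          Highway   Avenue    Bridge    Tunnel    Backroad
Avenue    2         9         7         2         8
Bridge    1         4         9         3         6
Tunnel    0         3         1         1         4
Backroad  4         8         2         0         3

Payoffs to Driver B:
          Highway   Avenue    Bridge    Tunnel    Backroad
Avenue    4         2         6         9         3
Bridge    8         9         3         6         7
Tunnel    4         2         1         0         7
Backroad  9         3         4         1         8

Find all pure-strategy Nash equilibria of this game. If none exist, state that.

The unique pure-strategy Nash equilibrium is (Backroad, Highway).

Check each profile: it is a Nash equilibrium iff no player can strictly gain by switching unilaterally.
(Avenue, Highway): Driver A can switch to Backroad (2 → 4). Not NE.
(Avenue, Avenue): Driver B can switch to Highway (2 → 4). Not NE.
(Avenue, Bridge): Driver A can switch to Bridge (7 → 9). Not NE.
(Avenue, Tunnel): Driver A can switch to Bridge (2 → 3). Not NE.
(Avenue, Backroad): Driver B can switch to Highway (3 → 4). Not NE.
(Bridge, Highway): Driver A can switch to Avenue (1 → 2). Not NE.
(Bridge, Avenue): Driver A can switch to Avenue (4 → 9). Not NE.
(Bridge, Bridge): Driver B can switch to Highway (3 → 8). Not NE.
(Bridge, Tunnel): Driver B can switch to Highway (6 → 8). Not NE.
(Bridge, Backroad): Driver A can switch to Avenue (6 → 8). Not NE.
(Backroad, Highway): Driver A gets 4, best alternative 2; Driver B gets 9, best alternative 8. No profitable deviation — NE.
(The remaining 9 profiles each have a profitable deviation by the same check.)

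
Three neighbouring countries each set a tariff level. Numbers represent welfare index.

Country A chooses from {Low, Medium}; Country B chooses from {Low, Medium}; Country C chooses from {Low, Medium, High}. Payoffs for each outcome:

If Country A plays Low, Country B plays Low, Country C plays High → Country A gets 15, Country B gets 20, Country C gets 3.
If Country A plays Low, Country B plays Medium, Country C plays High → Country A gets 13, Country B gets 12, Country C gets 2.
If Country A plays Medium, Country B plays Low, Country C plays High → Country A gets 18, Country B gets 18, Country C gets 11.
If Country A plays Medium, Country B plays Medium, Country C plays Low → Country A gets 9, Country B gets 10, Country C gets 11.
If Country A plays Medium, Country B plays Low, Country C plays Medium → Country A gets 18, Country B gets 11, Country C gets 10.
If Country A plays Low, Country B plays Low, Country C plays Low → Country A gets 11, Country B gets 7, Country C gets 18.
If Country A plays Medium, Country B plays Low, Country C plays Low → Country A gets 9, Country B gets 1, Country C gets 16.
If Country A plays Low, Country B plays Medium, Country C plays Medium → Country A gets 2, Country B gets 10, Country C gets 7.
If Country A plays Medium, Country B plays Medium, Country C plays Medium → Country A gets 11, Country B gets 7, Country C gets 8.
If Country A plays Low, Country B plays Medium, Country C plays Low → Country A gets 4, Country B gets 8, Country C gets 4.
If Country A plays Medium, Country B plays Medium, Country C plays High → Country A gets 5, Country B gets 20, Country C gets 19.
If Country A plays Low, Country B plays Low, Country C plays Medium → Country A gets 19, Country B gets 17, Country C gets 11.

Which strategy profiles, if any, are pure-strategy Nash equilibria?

There is no pure-strategy Nash equilibrium.

For each player, find the best response to each opponent profile; mutual best responses are the pure NE.
Country A against (Low, Low): payoffs 11, 9 → best response Low.
Country A against (Low, Medium): payoffs 19, 18 → best response Low.
Country A against (Low, High): payoffs 15, 18 → best response Medium.
Country A against (Medium, Low): payoffs 4, 9 → best response Medium.
Country A against (Medium, Medium): payoffs 2, 11 → best response Medium.
Country A against (Medium, High): payoffs 13, 5 → best response Low.
Country B against (Low, Low): payoffs 7, 8 → best response Medium.
Country B against (Low, Medium): payoffs 17, 10 → best response Low.
Country B against (Low, High): payoffs 20, 12 → best response Low.
Country B against (Medium, Low): payoffs 1, 10 → best response Medium.
Country B against (Medium, Medium): payoffs 11, 7 → best response Low.
Country B against (Medium, High): payoffs 18, 20 → best response Medium.
Country C against (Low, Low): payoffs 18, 11, 3 → best response Low.
Country C against (Low, Medium): payoffs 4, 7, 2 → best response Medium.
Country C against (Medium, Low): payoffs 16, 10, 11 → best response Low.
Country C against (Medium, Medium): payoffs 11, 8, 19 → best response High.
No profile is a mutual best response for all players.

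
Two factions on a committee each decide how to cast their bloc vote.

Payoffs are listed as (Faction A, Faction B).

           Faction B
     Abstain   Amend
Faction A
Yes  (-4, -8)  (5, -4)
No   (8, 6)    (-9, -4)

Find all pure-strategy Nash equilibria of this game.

(Yes, Abstain): Faction A can switch to No (-4 → 8). Not NE.
(Yes, Amend): Faction A gets 5, best alternative -9; Faction B gets -4, best alternative -8. No profitable deviation — NE.
(No, Abstain): Faction A gets 8, best alternative -4; Faction B gets 6, best alternative -4. No profitable deviation — NE.
(No, Amend): Faction A can switch to Yes (-9 → 5). Not NE.

The pure Nash equilibria are (Yes, Amend) and (No, Abstain).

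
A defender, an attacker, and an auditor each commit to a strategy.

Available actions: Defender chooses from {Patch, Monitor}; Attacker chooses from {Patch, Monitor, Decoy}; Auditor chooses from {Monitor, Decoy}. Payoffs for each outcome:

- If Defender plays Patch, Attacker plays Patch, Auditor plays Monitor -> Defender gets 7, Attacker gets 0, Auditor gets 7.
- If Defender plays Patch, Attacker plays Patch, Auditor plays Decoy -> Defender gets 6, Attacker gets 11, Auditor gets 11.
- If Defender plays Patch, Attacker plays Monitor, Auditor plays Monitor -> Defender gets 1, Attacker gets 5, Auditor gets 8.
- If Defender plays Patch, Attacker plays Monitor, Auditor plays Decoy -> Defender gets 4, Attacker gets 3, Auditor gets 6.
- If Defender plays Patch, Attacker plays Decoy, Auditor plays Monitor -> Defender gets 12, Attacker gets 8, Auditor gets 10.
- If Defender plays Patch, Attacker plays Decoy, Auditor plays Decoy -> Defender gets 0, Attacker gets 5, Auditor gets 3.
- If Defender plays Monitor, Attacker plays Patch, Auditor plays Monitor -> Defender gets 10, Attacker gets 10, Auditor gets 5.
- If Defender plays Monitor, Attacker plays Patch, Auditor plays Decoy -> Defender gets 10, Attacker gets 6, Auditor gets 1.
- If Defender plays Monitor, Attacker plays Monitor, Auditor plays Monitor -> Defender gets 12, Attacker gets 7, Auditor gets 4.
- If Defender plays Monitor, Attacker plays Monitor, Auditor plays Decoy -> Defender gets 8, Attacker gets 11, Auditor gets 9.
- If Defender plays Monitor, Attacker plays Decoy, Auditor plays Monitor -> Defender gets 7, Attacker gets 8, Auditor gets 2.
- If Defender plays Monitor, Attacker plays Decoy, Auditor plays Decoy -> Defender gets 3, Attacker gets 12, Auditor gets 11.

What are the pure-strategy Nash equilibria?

For each player, find the best response to each opponent profile; mutual best responses are the pure NE.
Defender against (Patch, Monitor): payoffs 7, 10 → best response Monitor.
Defender against (Patch, Decoy): payoffs 6, 10 → best response Monitor.
Defender against (Monitor, Monitor): payoffs 1, 12 → best response Monitor.
Defender against (Monitor, Decoy): payoffs 4, 8 → best response Monitor.
Defender against (Decoy, Monitor): payoffs 12, 7 → best response Patch.
Defender against (Decoy, Decoy): payoffs 0, 3 → best response Monitor.
Attacker against (Patch, Monitor): payoffs 0, 5, 8 → best response Decoy.
Attacker against (Patch, Decoy): payoffs 11, 3, 5 → best response Patch.
Attacker against (Monitor, Monitor): payoffs 10, 7, 8 → best response Patch.
Attacker against (Monitor, Decoy): payoffs 6, 11, 12 → best response Decoy.
Auditor against (Patch, Patch): payoffs 7, 11 → best response Decoy.
Auditor against (Patch, Monitor): payoffs 8, 6 → best response Monitor.
Auditor against (Patch, Decoy): payoffs 10, 3 → best response Monitor.
Auditor against (Monitor, Patch): payoffs 5, 1 → best response Monitor.
Auditor against (Monitor, Monitor): payoffs 4, 9 → best response Decoy.
Auditor against (Monitor, Decoy): payoffs 2, 11 → best response Decoy.
Mutual best responses: (Patch, Decoy, Monitor); (Monitor, Patch, Monitor); (Monitor, Decoy, Decoy).

Pure-strategy Nash equilibria: (Patch, Decoy, Monitor) and (Monitor, Patch, Monitor) and (Monitor, Decoy, Decoy)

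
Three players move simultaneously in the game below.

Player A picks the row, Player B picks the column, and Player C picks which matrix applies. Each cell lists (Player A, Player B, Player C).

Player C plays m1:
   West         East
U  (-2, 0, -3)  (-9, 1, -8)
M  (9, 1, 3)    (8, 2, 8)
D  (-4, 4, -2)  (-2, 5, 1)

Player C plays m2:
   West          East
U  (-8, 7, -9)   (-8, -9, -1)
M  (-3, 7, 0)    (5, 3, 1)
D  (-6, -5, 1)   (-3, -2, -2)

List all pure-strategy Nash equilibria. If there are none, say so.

The unique pure-strategy Nash equilibrium is (M, East, m1).

(U, West, m1): Player A can switch to M (-2 → 9). Not NE.
(U, West, m2): Player A can switch to M (-8 → -3). Not NE.
(U, East, m1): Player A can switch to M (-9 → 8). Not NE.
(U, East, m2): Player A can switch to M (-8 → 5). Not NE.
(M, West, m1): Player B can switch to East (1 → 2). Not NE.
(M, West, m2): Player C can switch to m1 (0 → 3). Not NE.
(M, East, m1): Player A gets 8, best alternative -2; Player B gets 2, best alternative 1; Player C gets 8, best alternative 1. No profitable deviation — NE.
(M, East, m2): Player B can switch to West (3 → 7). Not NE.
(D, West, m1): Player A can switch to U (-4 → -2). Not NE.
(D, West, m2): Player A can switch to M (-6 → -3). Not NE.
(D, East, m1): Player A can switch to M (-2 → 8). Not NE.
(The remaining 1 profile has a profitable deviation by the same check.)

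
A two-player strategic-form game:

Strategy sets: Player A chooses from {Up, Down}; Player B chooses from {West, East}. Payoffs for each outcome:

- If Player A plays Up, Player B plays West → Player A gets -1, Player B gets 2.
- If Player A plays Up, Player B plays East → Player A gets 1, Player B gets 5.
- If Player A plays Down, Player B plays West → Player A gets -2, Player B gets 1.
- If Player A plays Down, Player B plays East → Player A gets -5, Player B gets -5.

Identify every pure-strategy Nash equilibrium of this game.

(Up, West): Player B can switch to East (2 → 5). Not NE.
(Up, East): Player A gets 1, best alternative -5; Player B gets 5, best alternative 2. No profitable deviation — NE.
(Down, West): Player A can switch to Up (-2 → -1). Not NE.
(Down, East): Player A can switch to Up (-5 → 1). Not NE.

Pure NE: (Up, East)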